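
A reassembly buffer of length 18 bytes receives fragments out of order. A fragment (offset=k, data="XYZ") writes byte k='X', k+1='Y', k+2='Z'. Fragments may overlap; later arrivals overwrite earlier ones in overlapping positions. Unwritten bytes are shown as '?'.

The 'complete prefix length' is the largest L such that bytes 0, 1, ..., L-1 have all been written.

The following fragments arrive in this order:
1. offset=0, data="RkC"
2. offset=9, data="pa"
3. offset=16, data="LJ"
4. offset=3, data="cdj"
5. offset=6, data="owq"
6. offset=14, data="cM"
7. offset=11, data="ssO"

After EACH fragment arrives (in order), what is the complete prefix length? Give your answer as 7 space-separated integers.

Answer: 3 3 3 6 11 11 18

Derivation:
Fragment 1: offset=0 data="RkC" -> buffer=RkC??????????????? -> prefix_len=3
Fragment 2: offset=9 data="pa" -> buffer=RkC??????pa??????? -> prefix_len=3
Fragment 3: offset=16 data="LJ" -> buffer=RkC??????pa?????LJ -> prefix_len=3
Fragment 4: offset=3 data="cdj" -> buffer=RkCcdj???pa?????LJ -> prefix_len=6
Fragment 5: offset=6 data="owq" -> buffer=RkCcdjowqpa?????LJ -> prefix_len=11
Fragment 6: offset=14 data="cM" -> buffer=RkCcdjowqpa???cMLJ -> prefix_len=11
Fragment 7: offset=11 data="ssO" -> buffer=RkCcdjowqpassOcMLJ -> prefix_len=18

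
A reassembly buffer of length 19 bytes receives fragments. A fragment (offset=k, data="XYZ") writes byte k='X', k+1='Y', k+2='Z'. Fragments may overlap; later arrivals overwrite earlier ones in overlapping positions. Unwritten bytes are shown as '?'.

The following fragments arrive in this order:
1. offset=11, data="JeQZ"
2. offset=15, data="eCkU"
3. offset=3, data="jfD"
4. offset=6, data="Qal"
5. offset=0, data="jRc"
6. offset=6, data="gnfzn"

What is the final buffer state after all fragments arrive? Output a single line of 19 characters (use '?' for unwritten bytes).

Fragment 1: offset=11 data="JeQZ" -> buffer=???????????JeQZ????
Fragment 2: offset=15 data="eCkU" -> buffer=???????????JeQZeCkU
Fragment 3: offset=3 data="jfD" -> buffer=???jfD?????JeQZeCkU
Fragment 4: offset=6 data="Qal" -> buffer=???jfDQal??JeQZeCkU
Fragment 5: offset=0 data="jRc" -> buffer=jRcjfDQal??JeQZeCkU
Fragment 6: offset=6 data="gnfzn" -> buffer=jRcjfDgnfznJeQZeCkU

Answer: jRcjfDgnfznJeQZeCkU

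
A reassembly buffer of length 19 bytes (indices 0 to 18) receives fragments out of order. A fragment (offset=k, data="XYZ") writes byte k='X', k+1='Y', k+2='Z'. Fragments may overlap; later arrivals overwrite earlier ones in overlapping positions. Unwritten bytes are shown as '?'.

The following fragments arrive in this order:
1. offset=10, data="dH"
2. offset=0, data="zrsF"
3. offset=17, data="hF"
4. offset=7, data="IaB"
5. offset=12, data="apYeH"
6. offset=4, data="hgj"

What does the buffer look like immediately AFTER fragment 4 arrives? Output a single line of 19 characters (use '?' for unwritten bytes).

Fragment 1: offset=10 data="dH" -> buffer=??????????dH???????
Fragment 2: offset=0 data="zrsF" -> buffer=zrsF??????dH???????
Fragment 3: offset=17 data="hF" -> buffer=zrsF??????dH?????hF
Fragment 4: offset=7 data="IaB" -> buffer=zrsF???IaBdH?????hF

Answer: zrsF???IaBdH?????hF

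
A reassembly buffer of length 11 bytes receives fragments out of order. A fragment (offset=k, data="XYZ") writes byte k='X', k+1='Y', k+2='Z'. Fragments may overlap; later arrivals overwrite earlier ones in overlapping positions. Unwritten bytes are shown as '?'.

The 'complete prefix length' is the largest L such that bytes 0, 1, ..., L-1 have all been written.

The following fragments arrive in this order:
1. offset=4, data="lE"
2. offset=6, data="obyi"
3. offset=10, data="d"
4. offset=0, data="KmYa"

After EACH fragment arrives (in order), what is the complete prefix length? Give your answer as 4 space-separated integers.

Answer: 0 0 0 11

Derivation:
Fragment 1: offset=4 data="lE" -> buffer=????lE????? -> prefix_len=0
Fragment 2: offset=6 data="obyi" -> buffer=????lEobyi? -> prefix_len=0
Fragment 3: offset=10 data="d" -> buffer=????lEobyid -> prefix_len=0
Fragment 4: offset=0 data="KmYa" -> buffer=KmYalEobyid -> prefix_len=11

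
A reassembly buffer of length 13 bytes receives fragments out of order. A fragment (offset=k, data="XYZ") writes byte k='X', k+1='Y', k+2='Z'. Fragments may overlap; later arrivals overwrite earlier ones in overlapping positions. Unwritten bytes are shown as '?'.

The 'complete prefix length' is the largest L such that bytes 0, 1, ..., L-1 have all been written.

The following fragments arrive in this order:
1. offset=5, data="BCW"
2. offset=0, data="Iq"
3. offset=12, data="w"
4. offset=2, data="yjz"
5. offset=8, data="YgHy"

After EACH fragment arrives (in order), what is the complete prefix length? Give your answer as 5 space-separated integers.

Answer: 0 2 2 8 13

Derivation:
Fragment 1: offset=5 data="BCW" -> buffer=?????BCW????? -> prefix_len=0
Fragment 2: offset=0 data="Iq" -> buffer=Iq???BCW????? -> prefix_len=2
Fragment 3: offset=12 data="w" -> buffer=Iq???BCW????w -> prefix_len=2
Fragment 4: offset=2 data="yjz" -> buffer=IqyjzBCW????w -> prefix_len=8
Fragment 5: offset=8 data="YgHy" -> buffer=IqyjzBCWYgHyw -> prefix_len=13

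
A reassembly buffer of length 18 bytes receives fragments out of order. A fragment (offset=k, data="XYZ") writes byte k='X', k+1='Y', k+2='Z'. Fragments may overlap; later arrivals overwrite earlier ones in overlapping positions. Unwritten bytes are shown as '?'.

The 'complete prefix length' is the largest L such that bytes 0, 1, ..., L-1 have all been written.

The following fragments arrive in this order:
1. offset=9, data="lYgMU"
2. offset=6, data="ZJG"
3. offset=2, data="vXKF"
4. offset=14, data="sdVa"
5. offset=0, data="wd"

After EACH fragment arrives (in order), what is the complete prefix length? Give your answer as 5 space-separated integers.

Answer: 0 0 0 0 18

Derivation:
Fragment 1: offset=9 data="lYgMU" -> buffer=?????????lYgMU???? -> prefix_len=0
Fragment 2: offset=6 data="ZJG" -> buffer=??????ZJGlYgMU???? -> prefix_len=0
Fragment 3: offset=2 data="vXKF" -> buffer=??vXKFZJGlYgMU???? -> prefix_len=0
Fragment 4: offset=14 data="sdVa" -> buffer=??vXKFZJGlYgMUsdVa -> prefix_len=0
Fragment 5: offset=0 data="wd" -> buffer=wdvXKFZJGlYgMUsdVa -> prefix_len=18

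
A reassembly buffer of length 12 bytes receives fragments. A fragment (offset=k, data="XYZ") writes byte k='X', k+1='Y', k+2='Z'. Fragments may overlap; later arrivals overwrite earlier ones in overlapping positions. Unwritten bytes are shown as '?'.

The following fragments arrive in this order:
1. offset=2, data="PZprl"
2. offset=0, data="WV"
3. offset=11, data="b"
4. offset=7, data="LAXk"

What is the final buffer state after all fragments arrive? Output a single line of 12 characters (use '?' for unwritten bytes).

Answer: WVPZprlLAXkb

Derivation:
Fragment 1: offset=2 data="PZprl" -> buffer=??PZprl?????
Fragment 2: offset=0 data="WV" -> buffer=WVPZprl?????
Fragment 3: offset=11 data="b" -> buffer=WVPZprl????b
Fragment 4: offset=7 data="LAXk" -> buffer=WVPZprlLAXkb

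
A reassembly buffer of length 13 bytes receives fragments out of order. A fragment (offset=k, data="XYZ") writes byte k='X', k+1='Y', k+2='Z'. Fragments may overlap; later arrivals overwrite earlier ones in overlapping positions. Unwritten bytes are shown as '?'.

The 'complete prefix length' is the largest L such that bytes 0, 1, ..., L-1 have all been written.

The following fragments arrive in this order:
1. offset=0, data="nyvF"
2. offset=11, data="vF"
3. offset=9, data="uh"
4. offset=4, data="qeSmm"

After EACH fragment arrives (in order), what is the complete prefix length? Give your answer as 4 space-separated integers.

Fragment 1: offset=0 data="nyvF" -> buffer=nyvF????????? -> prefix_len=4
Fragment 2: offset=11 data="vF" -> buffer=nyvF???????vF -> prefix_len=4
Fragment 3: offset=9 data="uh" -> buffer=nyvF?????uhvF -> prefix_len=4
Fragment 4: offset=4 data="qeSmm" -> buffer=nyvFqeSmmuhvF -> prefix_len=13

Answer: 4 4 4 13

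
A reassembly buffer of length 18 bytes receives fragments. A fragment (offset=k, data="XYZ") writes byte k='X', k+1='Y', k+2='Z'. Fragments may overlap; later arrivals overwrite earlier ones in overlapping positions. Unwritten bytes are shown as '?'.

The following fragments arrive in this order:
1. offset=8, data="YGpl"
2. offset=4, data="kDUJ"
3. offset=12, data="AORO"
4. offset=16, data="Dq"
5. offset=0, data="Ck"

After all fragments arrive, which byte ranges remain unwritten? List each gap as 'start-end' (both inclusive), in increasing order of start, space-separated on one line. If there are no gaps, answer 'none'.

Answer: 2-3

Derivation:
Fragment 1: offset=8 len=4
Fragment 2: offset=4 len=4
Fragment 3: offset=12 len=4
Fragment 4: offset=16 len=2
Fragment 5: offset=0 len=2
Gaps: 2-3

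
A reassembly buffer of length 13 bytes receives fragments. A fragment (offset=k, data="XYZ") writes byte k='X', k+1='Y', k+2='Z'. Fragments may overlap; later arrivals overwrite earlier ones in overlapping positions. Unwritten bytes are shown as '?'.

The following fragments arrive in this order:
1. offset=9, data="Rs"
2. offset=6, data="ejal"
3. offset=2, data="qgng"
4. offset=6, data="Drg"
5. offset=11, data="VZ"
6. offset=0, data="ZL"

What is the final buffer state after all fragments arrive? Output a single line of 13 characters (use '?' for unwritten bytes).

Answer: ZLqgngDrglsVZ

Derivation:
Fragment 1: offset=9 data="Rs" -> buffer=?????????Rs??
Fragment 2: offset=6 data="ejal" -> buffer=??????ejals??
Fragment 3: offset=2 data="qgng" -> buffer=??qgngejals??
Fragment 4: offset=6 data="Drg" -> buffer=??qgngDrgls??
Fragment 5: offset=11 data="VZ" -> buffer=??qgngDrglsVZ
Fragment 6: offset=0 data="ZL" -> buffer=ZLqgngDrglsVZ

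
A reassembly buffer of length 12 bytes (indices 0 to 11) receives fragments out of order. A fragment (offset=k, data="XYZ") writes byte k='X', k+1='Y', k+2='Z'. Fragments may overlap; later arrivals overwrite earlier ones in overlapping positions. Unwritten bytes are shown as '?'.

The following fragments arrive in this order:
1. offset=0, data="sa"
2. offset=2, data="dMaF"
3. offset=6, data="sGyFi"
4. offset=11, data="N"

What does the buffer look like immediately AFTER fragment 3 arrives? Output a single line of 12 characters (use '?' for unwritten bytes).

Answer: sadMaFsGyFi?

Derivation:
Fragment 1: offset=0 data="sa" -> buffer=sa??????????
Fragment 2: offset=2 data="dMaF" -> buffer=sadMaF??????
Fragment 3: offset=6 data="sGyFi" -> buffer=sadMaFsGyFi?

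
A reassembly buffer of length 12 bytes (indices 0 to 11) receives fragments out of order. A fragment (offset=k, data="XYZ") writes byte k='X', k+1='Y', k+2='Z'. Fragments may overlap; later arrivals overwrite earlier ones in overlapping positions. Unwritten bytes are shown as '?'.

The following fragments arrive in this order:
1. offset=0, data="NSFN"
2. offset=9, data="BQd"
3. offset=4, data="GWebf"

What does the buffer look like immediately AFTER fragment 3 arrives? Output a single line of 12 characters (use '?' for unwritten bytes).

Answer: NSFNGWebfBQd

Derivation:
Fragment 1: offset=0 data="NSFN" -> buffer=NSFN????????
Fragment 2: offset=9 data="BQd" -> buffer=NSFN?????BQd
Fragment 3: offset=4 data="GWebf" -> buffer=NSFNGWebfBQd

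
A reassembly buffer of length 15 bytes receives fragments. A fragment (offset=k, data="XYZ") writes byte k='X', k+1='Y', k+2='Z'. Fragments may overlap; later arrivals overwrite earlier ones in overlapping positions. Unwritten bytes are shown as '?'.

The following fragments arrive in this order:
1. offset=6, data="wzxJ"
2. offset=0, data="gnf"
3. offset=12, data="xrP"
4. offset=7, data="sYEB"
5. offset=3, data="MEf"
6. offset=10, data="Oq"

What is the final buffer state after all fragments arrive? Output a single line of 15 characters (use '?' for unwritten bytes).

Fragment 1: offset=6 data="wzxJ" -> buffer=??????wzxJ?????
Fragment 2: offset=0 data="gnf" -> buffer=gnf???wzxJ?????
Fragment 3: offset=12 data="xrP" -> buffer=gnf???wzxJ??xrP
Fragment 4: offset=7 data="sYEB" -> buffer=gnf???wsYEB?xrP
Fragment 5: offset=3 data="MEf" -> buffer=gnfMEfwsYEB?xrP
Fragment 6: offset=10 data="Oq" -> buffer=gnfMEfwsYEOqxrP

Answer: gnfMEfwsYEOqxrP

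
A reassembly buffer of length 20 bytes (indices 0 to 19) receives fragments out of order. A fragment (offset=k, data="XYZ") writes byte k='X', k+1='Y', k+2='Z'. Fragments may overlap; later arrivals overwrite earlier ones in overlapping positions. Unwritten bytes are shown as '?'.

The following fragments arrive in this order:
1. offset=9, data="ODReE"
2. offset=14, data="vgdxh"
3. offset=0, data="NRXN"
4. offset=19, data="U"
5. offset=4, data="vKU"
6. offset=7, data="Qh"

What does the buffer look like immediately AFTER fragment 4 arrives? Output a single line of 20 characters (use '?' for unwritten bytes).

Answer: NRXN?????ODReEvgdxhU

Derivation:
Fragment 1: offset=9 data="ODReE" -> buffer=?????????ODReE??????
Fragment 2: offset=14 data="vgdxh" -> buffer=?????????ODReEvgdxh?
Fragment 3: offset=0 data="NRXN" -> buffer=NRXN?????ODReEvgdxh?
Fragment 4: offset=19 data="U" -> buffer=NRXN?????ODReEvgdxhU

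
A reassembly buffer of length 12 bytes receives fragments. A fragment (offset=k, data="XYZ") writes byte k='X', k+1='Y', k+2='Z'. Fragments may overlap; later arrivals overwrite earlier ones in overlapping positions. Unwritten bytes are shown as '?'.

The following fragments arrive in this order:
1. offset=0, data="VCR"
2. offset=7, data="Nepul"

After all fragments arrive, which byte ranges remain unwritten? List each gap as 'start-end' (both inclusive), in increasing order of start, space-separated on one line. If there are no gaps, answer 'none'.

Fragment 1: offset=0 len=3
Fragment 2: offset=7 len=5
Gaps: 3-6

Answer: 3-6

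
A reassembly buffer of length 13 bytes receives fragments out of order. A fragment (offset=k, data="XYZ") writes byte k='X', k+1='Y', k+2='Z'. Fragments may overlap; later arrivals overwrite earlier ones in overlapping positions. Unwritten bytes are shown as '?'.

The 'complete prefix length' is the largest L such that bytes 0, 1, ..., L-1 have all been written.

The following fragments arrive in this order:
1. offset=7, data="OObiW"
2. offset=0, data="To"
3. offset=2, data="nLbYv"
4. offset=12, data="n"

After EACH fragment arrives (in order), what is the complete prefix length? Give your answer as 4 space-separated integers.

Answer: 0 2 12 13

Derivation:
Fragment 1: offset=7 data="OObiW" -> buffer=???????OObiW? -> prefix_len=0
Fragment 2: offset=0 data="To" -> buffer=To?????OObiW? -> prefix_len=2
Fragment 3: offset=2 data="nLbYv" -> buffer=TonLbYvOObiW? -> prefix_len=12
Fragment 4: offset=12 data="n" -> buffer=TonLbYvOObiWn -> prefix_len=13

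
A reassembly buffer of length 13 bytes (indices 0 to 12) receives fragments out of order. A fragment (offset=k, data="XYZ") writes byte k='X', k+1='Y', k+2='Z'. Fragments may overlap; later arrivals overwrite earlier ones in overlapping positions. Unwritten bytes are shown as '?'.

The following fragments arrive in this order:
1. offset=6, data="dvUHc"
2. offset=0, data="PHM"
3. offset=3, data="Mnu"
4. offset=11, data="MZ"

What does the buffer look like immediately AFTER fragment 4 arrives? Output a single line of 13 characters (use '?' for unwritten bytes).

Answer: PHMMnudvUHcMZ

Derivation:
Fragment 1: offset=6 data="dvUHc" -> buffer=??????dvUHc??
Fragment 2: offset=0 data="PHM" -> buffer=PHM???dvUHc??
Fragment 3: offset=3 data="Mnu" -> buffer=PHMMnudvUHc??
Fragment 4: offset=11 data="MZ" -> buffer=PHMMnudvUHcMZ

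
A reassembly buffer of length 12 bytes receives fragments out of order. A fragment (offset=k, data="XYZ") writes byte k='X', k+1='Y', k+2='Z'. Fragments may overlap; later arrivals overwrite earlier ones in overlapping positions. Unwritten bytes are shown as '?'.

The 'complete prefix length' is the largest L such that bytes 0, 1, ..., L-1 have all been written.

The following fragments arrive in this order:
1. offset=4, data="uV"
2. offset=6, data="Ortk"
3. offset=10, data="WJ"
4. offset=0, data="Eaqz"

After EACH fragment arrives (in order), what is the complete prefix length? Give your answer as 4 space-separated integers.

Fragment 1: offset=4 data="uV" -> buffer=????uV?????? -> prefix_len=0
Fragment 2: offset=6 data="Ortk" -> buffer=????uVOrtk?? -> prefix_len=0
Fragment 3: offset=10 data="WJ" -> buffer=????uVOrtkWJ -> prefix_len=0
Fragment 4: offset=0 data="Eaqz" -> buffer=EaqzuVOrtkWJ -> prefix_len=12

Answer: 0 0 0 12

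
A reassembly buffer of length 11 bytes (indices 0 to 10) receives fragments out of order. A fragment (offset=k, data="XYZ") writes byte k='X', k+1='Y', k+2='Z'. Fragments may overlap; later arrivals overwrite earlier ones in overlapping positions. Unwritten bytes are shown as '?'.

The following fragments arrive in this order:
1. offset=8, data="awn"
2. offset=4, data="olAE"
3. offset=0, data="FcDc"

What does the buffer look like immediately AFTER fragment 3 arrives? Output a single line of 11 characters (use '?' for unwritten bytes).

Answer: FcDcolAEawn

Derivation:
Fragment 1: offset=8 data="awn" -> buffer=????????awn
Fragment 2: offset=4 data="olAE" -> buffer=????olAEawn
Fragment 3: offset=0 data="FcDc" -> buffer=FcDcolAEawn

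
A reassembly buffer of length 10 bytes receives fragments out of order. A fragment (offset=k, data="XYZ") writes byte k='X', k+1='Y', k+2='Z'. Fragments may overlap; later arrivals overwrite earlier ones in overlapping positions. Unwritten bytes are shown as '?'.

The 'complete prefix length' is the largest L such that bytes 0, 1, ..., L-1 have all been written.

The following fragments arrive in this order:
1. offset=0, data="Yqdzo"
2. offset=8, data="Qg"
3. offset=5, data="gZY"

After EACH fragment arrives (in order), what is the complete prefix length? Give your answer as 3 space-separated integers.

Fragment 1: offset=0 data="Yqdzo" -> buffer=Yqdzo????? -> prefix_len=5
Fragment 2: offset=8 data="Qg" -> buffer=Yqdzo???Qg -> prefix_len=5
Fragment 3: offset=5 data="gZY" -> buffer=YqdzogZYQg -> prefix_len=10

Answer: 5 5 10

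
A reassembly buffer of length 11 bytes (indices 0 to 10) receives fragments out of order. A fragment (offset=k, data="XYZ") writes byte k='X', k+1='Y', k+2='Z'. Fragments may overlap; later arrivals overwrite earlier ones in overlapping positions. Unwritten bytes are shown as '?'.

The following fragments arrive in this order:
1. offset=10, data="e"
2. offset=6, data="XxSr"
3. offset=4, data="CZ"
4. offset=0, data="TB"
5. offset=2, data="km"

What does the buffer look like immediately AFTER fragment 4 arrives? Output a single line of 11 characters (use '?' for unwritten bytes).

Answer: TB??CZXxSre

Derivation:
Fragment 1: offset=10 data="e" -> buffer=??????????e
Fragment 2: offset=6 data="XxSr" -> buffer=??????XxSre
Fragment 3: offset=4 data="CZ" -> buffer=????CZXxSre
Fragment 4: offset=0 data="TB" -> buffer=TB??CZXxSre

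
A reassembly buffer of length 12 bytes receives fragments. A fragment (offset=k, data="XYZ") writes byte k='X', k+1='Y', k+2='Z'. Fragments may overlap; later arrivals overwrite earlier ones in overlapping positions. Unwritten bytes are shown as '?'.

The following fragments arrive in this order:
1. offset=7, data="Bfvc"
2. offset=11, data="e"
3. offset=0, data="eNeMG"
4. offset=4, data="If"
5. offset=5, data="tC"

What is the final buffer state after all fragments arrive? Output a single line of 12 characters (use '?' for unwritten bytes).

Answer: eNeMItCBfvce

Derivation:
Fragment 1: offset=7 data="Bfvc" -> buffer=???????Bfvc?
Fragment 2: offset=11 data="e" -> buffer=???????Bfvce
Fragment 3: offset=0 data="eNeMG" -> buffer=eNeMG??Bfvce
Fragment 4: offset=4 data="If" -> buffer=eNeMIf?Bfvce
Fragment 5: offset=5 data="tC" -> buffer=eNeMItCBfvce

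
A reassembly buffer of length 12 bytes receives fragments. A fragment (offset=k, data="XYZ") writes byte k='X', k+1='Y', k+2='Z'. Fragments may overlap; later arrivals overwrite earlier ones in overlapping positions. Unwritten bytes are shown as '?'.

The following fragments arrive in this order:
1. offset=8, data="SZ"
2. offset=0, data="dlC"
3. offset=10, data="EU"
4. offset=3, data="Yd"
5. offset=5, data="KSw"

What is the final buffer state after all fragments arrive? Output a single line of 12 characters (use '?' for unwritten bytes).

Fragment 1: offset=8 data="SZ" -> buffer=????????SZ??
Fragment 2: offset=0 data="dlC" -> buffer=dlC?????SZ??
Fragment 3: offset=10 data="EU" -> buffer=dlC?????SZEU
Fragment 4: offset=3 data="Yd" -> buffer=dlCYd???SZEU
Fragment 5: offset=5 data="KSw" -> buffer=dlCYdKSwSZEU

Answer: dlCYdKSwSZEU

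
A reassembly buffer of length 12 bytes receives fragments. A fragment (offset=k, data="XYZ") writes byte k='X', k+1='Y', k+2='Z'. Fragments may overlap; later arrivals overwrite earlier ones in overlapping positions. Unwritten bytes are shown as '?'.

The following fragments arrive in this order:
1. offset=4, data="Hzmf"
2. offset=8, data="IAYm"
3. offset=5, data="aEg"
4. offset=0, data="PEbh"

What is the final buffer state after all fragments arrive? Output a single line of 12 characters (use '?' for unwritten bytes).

Fragment 1: offset=4 data="Hzmf" -> buffer=????Hzmf????
Fragment 2: offset=8 data="IAYm" -> buffer=????HzmfIAYm
Fragment 3: offset=5 data="aEg" -> buffer=????HaEgIAYm
Fragment 4: offset=0 data="PEbh" -> buffer=PEbhHaEgIAYm

Answer: PEbhHaEgIAYm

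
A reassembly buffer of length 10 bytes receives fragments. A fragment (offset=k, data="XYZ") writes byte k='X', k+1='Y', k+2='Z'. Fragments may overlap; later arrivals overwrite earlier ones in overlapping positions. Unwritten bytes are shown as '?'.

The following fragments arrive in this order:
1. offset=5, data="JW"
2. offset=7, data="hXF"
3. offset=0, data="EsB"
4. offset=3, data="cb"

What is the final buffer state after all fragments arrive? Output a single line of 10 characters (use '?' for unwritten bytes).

Answer: EsBcbJWhXF

Derivation:
Fragment 1: offset=5 data="JW" -> buffer=?????JW???
Fragment 2: offset=7 data="hXF" -> buffer=?????JWhXF
Fragment 3: offset=0 data="EsB" -> buffer=EsB??JWhXF
Fragment 4: offset=3 data="cb" -> buffer=EsBcbJWhXF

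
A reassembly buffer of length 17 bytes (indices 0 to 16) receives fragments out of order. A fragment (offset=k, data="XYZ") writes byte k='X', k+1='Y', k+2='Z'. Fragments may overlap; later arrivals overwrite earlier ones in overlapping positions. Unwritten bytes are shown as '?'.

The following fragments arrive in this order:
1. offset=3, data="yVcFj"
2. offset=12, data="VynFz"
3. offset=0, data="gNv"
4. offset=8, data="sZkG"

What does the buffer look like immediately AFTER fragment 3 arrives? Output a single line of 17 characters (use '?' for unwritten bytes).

Answer: gNvyVcFj????VynFz

Derivation:
Fragment 1: offset=3 data="yVcFj" -> buffer=???yVcFj?????????
Fragment 2: offset=12 data="VynFz" -> buffer=???yVcFj????VynFz
Fragment 3: offset=0 data="gNv" -> buffer=gNvyVcFj????VynFz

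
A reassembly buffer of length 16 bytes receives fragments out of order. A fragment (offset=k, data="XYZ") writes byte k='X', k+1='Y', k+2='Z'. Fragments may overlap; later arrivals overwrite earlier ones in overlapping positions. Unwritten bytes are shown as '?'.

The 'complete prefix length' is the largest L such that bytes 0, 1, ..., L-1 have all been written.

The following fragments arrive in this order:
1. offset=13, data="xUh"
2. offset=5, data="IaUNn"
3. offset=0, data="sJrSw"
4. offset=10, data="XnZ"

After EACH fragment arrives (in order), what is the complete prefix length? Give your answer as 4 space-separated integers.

Answer: 0 0 10 16

Derivation:
Fragment 1: offset=13 data="xUh" -> buffer=?????????????xUh -> prefix_len=0
Fragment 2: offset=5 data="IaUNn" -> buffer=?????IaUNn???xUh -> prefix_len=0
Fragment 3: offset=0 data="sJrSw" -> buffer=sJrSwIaUNn???xUh -> prefix_len=10
Fragment 4: offset=10 data="XnZ" -> buffer=sJrSwIaUNnXnZxUh -> prefix_len=16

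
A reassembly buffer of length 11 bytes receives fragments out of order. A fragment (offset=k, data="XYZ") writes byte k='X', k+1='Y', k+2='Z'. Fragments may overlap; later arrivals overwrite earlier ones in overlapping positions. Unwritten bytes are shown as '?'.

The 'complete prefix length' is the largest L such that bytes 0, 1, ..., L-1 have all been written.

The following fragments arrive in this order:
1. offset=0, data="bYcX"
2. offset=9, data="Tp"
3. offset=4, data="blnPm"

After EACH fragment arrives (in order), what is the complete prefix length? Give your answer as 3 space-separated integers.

Answer: 4 4 11

Derivation:
Fragment 1: offset=0 data="bYcX" -> buffer=bYcX??????? -> prefix_len=4
Fragment 2: offset=9 data="Tp" -> buffer=bYcX?????Tp -> prefix_len=4
Fragment 3: offset=4 data="blnPm" -> buffer=bYcXblnPmTp -> prefix_len=11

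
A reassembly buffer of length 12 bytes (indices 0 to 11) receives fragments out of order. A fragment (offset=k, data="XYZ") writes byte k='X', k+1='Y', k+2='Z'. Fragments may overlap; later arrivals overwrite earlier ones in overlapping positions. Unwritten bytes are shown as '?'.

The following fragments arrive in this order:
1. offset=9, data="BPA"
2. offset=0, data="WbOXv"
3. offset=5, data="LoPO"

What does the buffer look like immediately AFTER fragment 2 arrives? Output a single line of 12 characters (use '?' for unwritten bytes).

Fragment 1: offset=9 data="BPA" -> buffer=?????????BPA
Fragment 2: offset=0 data="WbOXv" -> buffer=WbOXv????BPA

Answer: WbOXv????BPA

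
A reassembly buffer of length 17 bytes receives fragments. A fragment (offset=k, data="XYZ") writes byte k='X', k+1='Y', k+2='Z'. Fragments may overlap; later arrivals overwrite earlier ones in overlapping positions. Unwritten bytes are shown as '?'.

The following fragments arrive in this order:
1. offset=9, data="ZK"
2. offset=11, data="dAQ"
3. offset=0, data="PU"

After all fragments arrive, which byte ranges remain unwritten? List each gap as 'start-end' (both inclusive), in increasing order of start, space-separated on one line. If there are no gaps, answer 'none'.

Fragment 1: offset=9 len=2
Fragment 2: offset=11 len=3
Fragment 3: offset=0 len=2
Gaps: 2-8 14-16

Answer: 2-8 14-16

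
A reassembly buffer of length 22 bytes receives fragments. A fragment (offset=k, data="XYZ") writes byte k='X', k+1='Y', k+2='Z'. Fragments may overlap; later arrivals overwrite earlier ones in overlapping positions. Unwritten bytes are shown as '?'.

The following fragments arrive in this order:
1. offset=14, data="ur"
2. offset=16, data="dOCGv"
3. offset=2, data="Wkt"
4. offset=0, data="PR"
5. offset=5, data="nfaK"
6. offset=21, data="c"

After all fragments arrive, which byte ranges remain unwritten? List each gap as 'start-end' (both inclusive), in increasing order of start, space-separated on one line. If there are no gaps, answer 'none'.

Answer: 9-13

Derivation:
Fragment 1: offset=14 len=2
Fragment 2: offset=16 len=5
Fragment 3: offset=2 len=3
Fragment 4: offset=0 len=2
Fragment 5: offset=5 len=4
Fragment 6: offset=21 len=1
Gaps: 9-13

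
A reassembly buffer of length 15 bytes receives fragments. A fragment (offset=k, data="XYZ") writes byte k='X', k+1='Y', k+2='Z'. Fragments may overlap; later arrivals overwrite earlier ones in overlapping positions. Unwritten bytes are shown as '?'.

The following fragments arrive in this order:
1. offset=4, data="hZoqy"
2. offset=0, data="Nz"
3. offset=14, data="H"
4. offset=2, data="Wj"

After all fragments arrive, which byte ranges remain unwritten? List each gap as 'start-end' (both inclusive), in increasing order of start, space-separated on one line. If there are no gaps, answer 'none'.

Fragment 1: offset=4 len=5
Fragment 2: offset=0 len=2
Fragment 3: offset=14 len=1
Fragment 4: offset=2 len=2
Gaps: 9-13

Answer: 9-13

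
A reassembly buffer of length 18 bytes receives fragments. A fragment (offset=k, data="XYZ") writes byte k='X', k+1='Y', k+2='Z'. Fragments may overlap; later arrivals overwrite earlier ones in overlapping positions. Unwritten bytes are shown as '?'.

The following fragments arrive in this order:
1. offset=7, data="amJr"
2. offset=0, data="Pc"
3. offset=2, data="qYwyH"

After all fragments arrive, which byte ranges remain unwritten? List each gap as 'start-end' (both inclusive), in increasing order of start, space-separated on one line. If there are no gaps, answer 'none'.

Answer: 11-17

Derivation:
Fragment 1: offset=7 len=4
Fragment 2: offset=0 len=2
Fragment 3: offset=2 len=5
Gaps: 11-17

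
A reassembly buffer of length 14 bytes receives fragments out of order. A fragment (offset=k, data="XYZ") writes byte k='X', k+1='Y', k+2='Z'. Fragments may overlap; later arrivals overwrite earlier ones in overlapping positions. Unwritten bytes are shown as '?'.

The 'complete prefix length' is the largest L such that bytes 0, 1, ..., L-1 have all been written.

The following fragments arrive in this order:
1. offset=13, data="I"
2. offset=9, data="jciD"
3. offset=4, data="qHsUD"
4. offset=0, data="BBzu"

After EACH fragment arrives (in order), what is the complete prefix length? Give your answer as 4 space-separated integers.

Fragment 1: offset=13 data="I" -> buffer=?????????????I -> prefix_len=0
Fragment 2: offset=9 data="jciD" -> buffer=?????????jciDI -> prefix_len=0
Fragment 3: offset=4 data="qHsUD" -> buffer=????qHsUDjciDI -> prefix_len=0
Fragment 4: offset=0 data="BBzu" -> buffer=BBzuqHsUDjciDI -> prefix_len=14

Answer: 0 0 0 14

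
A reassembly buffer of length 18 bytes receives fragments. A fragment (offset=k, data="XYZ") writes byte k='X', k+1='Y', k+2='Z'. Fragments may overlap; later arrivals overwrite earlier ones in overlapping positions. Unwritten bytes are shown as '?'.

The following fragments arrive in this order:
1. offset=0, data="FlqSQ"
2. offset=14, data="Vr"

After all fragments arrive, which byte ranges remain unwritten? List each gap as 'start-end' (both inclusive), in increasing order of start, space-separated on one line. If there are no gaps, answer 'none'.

Answer: 5-13 16-17

Derivation:
Fragment 1: offset=0 len=5
Fragment 2: offset=14 len=2
Gaps: 5-13 16-17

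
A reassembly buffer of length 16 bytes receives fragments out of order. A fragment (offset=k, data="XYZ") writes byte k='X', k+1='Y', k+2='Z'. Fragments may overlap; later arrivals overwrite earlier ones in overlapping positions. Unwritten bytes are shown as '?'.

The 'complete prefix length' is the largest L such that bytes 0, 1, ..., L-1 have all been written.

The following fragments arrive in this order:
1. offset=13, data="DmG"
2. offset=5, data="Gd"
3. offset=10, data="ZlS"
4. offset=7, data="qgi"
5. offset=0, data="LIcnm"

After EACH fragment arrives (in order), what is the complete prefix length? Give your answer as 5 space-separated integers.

Answer: 0 0 0 0 16

Derivation:
Fragment 1: offset=13 data="DmG" -> buffer=?????????????DmG -> prefix_len=0
Fragment 2: offset=5 data="Gd" -> buffer=?????Gd??????DmG -> prefix_len=0
Fragment 3: offset=10 data="ZlS" -> buffer=?????Gd???ZlSDmG -> prefix_len=0
Fragment 4: offset=7 data="qgi" -> buffer=?????GdqgiZlSDmG -> prefix_len=0
Fragment 5: offset=0 data="LIcnm" -> buffer=LIcnmGdqgiZlSDmG -> prefix_len=16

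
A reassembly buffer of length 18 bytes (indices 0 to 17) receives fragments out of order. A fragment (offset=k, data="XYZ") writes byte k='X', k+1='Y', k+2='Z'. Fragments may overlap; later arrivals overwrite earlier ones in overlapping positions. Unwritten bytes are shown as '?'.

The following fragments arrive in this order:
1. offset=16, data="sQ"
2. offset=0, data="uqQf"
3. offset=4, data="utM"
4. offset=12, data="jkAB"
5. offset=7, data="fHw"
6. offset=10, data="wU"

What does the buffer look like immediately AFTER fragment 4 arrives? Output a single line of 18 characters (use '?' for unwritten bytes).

Answer: uqQfutM?????jkABsQ

Derivation:
Fragment 1: offset=16 data="sQ" -> buffer=????????????????sQ
Fragment 2: offset=0 data="uqQf" -> buffer=uqQf????????????sQ
Fragment 3: offset=4 data="utM" -> buffer=uqQfutM?????????sQ
Fragment 4: offset=12 data="jkAB" -> buffer=uqQfutM?????jkABsQ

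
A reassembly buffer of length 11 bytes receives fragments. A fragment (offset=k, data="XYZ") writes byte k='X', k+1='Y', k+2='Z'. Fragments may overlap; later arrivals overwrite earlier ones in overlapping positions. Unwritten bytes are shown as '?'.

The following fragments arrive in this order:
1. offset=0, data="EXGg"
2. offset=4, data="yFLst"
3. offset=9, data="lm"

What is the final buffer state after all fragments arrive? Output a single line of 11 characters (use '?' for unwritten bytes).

Answer: EXGgyFLstlm

Derivation:
Fragment 1: offset=0 data="EXGg" -> buffer=EXGg???????
Fragment 2: offset=4 data="yFLst" -> buffer=EXGgyFLst??
Fragment 3: offset=9 data="lm" -> buffer=EXGgyFLstlm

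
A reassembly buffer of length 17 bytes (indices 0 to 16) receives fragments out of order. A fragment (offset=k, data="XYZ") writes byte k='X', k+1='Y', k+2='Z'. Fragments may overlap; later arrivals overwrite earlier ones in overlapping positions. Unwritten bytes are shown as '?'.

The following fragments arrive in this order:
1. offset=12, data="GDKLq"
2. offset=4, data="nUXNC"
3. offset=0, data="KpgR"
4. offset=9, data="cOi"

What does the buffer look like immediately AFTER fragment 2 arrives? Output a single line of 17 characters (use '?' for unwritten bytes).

Answer: ????nUXNC???GDKLq

Derivation:
Fragment 1: offset=12 data="GDKLq" -> buffer=????????????GDKLq
Fragment 2: offset=4 data="nUXNC" -> buffer=????nUXNC???GDKLq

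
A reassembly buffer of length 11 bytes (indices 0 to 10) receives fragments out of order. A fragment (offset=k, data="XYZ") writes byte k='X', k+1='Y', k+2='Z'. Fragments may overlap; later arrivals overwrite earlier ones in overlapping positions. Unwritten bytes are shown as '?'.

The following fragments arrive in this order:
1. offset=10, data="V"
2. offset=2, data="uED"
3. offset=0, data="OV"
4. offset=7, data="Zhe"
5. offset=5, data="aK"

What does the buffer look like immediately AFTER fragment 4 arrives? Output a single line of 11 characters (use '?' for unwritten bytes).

Fragment 1: offset=10 data="V" -> buffer=??????????V
Fragment 2: offset=2 data="uED" -> buffer=??uED?????V
Fragment 3: offset=0 data="OV" -> buffer=OVuED?????V
Fragment 4: offset=7 data="Zhe" -> buffer=OVuED??ZheV

Answer: OVuED??ZheV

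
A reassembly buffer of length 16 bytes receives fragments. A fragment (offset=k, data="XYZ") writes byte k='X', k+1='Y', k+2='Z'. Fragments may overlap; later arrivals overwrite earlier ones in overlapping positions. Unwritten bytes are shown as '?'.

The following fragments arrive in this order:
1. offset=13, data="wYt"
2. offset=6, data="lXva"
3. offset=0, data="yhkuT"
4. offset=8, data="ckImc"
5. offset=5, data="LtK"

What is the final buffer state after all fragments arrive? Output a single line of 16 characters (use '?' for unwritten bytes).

Fragment 1: offset=13 data="wYt" -> buffer=?????????????wYt
Fragment 2: offset=6 data="lXva" -> buffer=??????lXva???wYt
Fragment 3: offset=0 data="yhkuT" -> buffer=yhkuT?lXva???wYt
Fragment 4: offset=8 data="ckImc" -> buffer=yhkuT?lXckImcwYt
Fragment 5: offset=5 data="LtK" -> buffer=yhkuTLtKckImcwYt

Answer: yhkuTLtKckImcwYt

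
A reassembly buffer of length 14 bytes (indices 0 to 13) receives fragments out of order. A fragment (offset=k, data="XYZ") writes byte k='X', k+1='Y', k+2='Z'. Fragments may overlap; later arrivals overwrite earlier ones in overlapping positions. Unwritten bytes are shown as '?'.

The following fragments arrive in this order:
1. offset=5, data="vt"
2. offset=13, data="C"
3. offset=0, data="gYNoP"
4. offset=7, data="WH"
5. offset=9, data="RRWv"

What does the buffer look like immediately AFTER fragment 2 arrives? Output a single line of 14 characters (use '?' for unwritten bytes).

Answer: ?????vt??????C

Derivation:
Fragment 1: offset=5 data="vt" -> buffer=?????vt???????
Fragment 2: offset=13 data="C" -> buffer=?????vt??????C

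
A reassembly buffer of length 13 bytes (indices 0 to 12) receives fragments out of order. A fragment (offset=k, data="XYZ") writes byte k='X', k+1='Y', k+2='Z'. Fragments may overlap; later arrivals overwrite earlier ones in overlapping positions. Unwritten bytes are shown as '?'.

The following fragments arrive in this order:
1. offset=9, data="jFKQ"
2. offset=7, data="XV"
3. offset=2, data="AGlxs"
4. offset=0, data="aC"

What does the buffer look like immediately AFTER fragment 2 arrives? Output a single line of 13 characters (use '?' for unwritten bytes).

Fragment 1: offset=9 data="jFKQ" -> buffer=?????????jFKQ
Fragment 2: offset=7 data="XV" -> buffer=???????XVjFKQ

Answer: ???????XVjFKQ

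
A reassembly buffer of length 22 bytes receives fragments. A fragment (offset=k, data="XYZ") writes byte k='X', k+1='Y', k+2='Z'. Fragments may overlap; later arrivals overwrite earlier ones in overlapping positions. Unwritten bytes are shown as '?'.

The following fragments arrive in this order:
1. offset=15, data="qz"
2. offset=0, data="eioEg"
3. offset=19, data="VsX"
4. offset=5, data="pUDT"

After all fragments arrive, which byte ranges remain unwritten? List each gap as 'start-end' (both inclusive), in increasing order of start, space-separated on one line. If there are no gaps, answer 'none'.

Answer: 9-14 17-18

Derivation:
Fragment 1: offset=15 len=2
Fragment 2: offset=0 len=5
Fragment 3: offset=19 len=3
Fragment 4: offset=5 len=4
Gaps: 9-14 17-18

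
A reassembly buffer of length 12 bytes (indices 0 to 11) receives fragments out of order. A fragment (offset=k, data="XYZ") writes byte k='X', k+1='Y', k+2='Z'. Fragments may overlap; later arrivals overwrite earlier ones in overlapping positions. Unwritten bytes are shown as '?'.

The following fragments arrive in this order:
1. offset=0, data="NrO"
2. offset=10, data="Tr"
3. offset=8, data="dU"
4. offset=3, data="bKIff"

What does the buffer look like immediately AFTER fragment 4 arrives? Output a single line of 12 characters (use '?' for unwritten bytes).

Answer: NrObKIffdUTr

Derivation:
Fragment 1: offset=0 data="NrO" -> buffer=NrO?????????
Fragment 2: offset=10 data="Tr" -> buffer=NrO???????Tr
Fragment 3: offset=8 data="dU" -> buffer=NrO?????dUTr
Fragment 4: offset=3 data="bKIff" -> buffer=NrObKIffdUTr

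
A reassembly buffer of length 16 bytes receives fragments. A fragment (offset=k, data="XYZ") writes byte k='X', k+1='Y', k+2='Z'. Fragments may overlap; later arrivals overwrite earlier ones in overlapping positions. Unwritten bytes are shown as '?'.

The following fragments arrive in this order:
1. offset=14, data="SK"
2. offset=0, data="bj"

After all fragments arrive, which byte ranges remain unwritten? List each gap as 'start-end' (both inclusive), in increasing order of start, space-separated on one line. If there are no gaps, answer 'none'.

Fragment 1: offset=14 len=2
Fragment 2: offset=0 len=2
Gaps: 2-13

Answer: 2-13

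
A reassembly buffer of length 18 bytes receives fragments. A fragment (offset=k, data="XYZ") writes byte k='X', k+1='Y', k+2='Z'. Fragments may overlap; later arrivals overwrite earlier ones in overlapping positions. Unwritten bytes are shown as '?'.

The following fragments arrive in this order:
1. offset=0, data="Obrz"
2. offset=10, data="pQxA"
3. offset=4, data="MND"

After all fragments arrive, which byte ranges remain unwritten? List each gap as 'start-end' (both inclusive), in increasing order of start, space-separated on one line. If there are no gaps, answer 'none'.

Fragment 1: offset=0 len=4
Fragment 2: offset=10 len=4
Fragment 3: offset=4 len=3
Gaps: 7-9 14-17

Answer: 7-9 14-17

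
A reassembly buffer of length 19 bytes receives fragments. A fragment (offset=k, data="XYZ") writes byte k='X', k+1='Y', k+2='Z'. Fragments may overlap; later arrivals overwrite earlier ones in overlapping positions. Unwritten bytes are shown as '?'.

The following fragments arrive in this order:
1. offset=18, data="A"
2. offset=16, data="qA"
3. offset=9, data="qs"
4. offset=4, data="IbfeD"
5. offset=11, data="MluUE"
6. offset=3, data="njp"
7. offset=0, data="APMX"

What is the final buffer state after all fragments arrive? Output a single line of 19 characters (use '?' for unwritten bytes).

Fragment 1: offset=18 data="A" -> buffer=??????????????????A
Fragment 2: offset=16 data="qA" -> buffer=????????????????qAA
Fragment 3: offset=9 data="qs" -> buffer=?????????qs?????qAA
Fragment 4: offset=4 data="IbfeD" -> buffer=????IbfeDqs?????qAA
Fragment 5: offset=11 data="MluUE" -> buffer=????IbfeDqsMluUEqAA
Fragment 6: offset=3 data="njp" -> buffer=???njpfeDqsMluUEqAA
Fragment 7: offset=0 data="APMX" -> buffer=APMXjpfeDqsMluUEqAA

Answer: APMXjpfeDqsMluUEqAA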